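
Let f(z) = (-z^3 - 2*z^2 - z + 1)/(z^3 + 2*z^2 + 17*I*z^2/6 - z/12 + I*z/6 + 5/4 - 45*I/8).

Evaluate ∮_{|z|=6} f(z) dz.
By the residue theorem, ∮_C f(z) dz = 2πi · (sum of the residues of f at the poles inside |z| = 6).

The denominator factors as (z + 3/2 + 3*I)*(z + 3/2 + I/3)*(z - 1 - I/2), so the singularities of f are simple poles at z = -3/2 - 3*I, z = -3/2 - I/3, z = 1 + I/2.
  |-3/2 - 3*I|² = 45/4 < 36 = 6², so this pole is inside the contour.
  |-3/2 - I/3|² = 85/36 < 36 = 6², so this pole is inside the contour.
  |1 + I/2|² = 5/4 < 36 = 6², so this pole is inside the contour.

With P(z) = -z^3 - 2*z^2 - z + 1 and Q(z) = z^3 + 2*z^2 + 17*I*z^2/6 - z/12 + I*z/6 + 5/4 - 45*I/8, each pole is simple, so Res(f, z₀) = P(z₀)/Q'(z₀) with Q'(z) = 3*z^2 + 4*z + 17*I*z/3 - 1/12 + I/6.
  Res(f, -3/2 - 3*I) = P(-3/2 - 3*I)/Q'(-3/2 - 3*I) = (-169/8 - 87*I/4)/(-28/3 + 20*I/3) = 939/2368 + 6189*I/2368
  Res(f, -3/2 - I/3) = P(-3/2 - I/3)/Q'(-3/2 - I/3) = (79/72 + 59*I/108)/(20/9 - 20*I/3) = -39/1600 + 829*I/4800
  Res(f, 1 + I/2) = P(1 + I/2)/Q'(1 + I/2) = (-7/4 - 31*I/8)/(10/3 + 65*I/6) = -1377/3700 + 87*I/1850

Sum of residues inside C: 17*I/6
∮_C f(z) dz = 2πi · (17*I/6) = -17*pi/3

Final answer: -17*pi/3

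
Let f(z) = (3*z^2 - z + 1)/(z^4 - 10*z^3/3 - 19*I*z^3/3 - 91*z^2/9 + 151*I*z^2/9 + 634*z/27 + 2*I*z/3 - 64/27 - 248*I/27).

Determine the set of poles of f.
The singularities of f are the zeros of the denominator. Factoring,
  z^4 - 10*z^3/3 - 19*I*z^3/3 - 91*z^2/9 + 151*I*z^2/9 + 634*z/27 + 2*I*z/3 - 64/27 - 248*I/27 = (z - 2 - 2*I/3)*(z - 2*I/3)*(z - 1 - 2*I)*(z - 1/3 - 3*I)
so the candidates are z = 2 + 2*I/3, z = 2*I/3, z = 1 + 2*I, z = 1/3 + 3*I.

Check the numerator P(z) = 3*z^2 - z + 1 at each one:
  P(2 + 2*I/3) = 29/3 + 22*I/3 ≠ 0, so z = 2 + 2*I/3 is a (simple) pole.
  P(2*I/3) = -1/3 - 2*I/3 ≠ 0, so z = 2*I/3 is a (simple) pole.
  P(1 + 2*I) = -9 + 10*I ≠ 0, so z = 1 + 2*I is a (simple) pole.
  P(1/3 + 3*I) = -26 + 3*I ≠ 0, so z = 1/3 + 3*I is a (simple) pole.

Poles of f: {2*I/3, 1/3 + 3*I, 1 + 2*I, 2 + 2*I/3}

Final answer: {2*I/3, 1/3 + 3*I, 1 + 2*I, 2 + 2*I/3}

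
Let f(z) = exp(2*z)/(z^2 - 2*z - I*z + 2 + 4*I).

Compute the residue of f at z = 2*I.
(-2/13 - 3*I/13)*exp(4*I)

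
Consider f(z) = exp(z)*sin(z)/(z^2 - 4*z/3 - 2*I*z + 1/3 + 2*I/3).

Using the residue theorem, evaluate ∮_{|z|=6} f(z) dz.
By the residue theorem, ∮_C f(z) dz = 2πi · (sum of the residues of f at the poles inside |z| = 6).

The denominator factors as (z - 1/3)*(z - 1 - 2*I), so the singularities of f are simple poles at z = 1/3, z = 1 + 2*I.
  |1/3|² = 1/9 < 36 = 6², so this pole is inside the contour.
  |1 + 2*I|² = 5 < 36 = 6², so this pole is inside the contour.

With P(z) = exp(z)*sin(z) and Q(z) = z^2 - 4*z/3 - 2*I*z + 1/3 + 2*I/3, each pole is simple, so Res(f, z₀) = P(z₀)/Q'(z₀) with Q'(z) = 2*z - 4/3 - 2*I.
  Res(f, 1/3) = P(1/3)/Q'(1/3) = (exp(1/3)*sin(1/3))/(-2/3 - 2*I) = (-3/20 + 9*I/20)*exp(1/3)*sin(1/3)
  Res(f, 1 + 2*I) = P(1 + 2*I)/Q'(1 + 2*I) = (exp(1 + 2*I)*sin(1 + 2*I))/(2/3 + 2*I) = (3/20 - 9*I/20)*exp(1 + 2*I)*sin(1 + 2*I)

Sum of residues inside C: (-3/20 + 9*I/20)*exp(1/3)*sin(1/3) + (3/20 - 9*I/20)*exp(1 + 2*I)*sin(1 + 2*I)
∮_C f(z) dz = 2πi · ((-3/20 + 9*I/20)*exp(1/3)*sin(1/3) + (3/20 - 9*I/20)*exp(1 + 2*I)*sin(1 + 2*I)) = pi*(-9/10 - 3*I/10)*exp(1/3)*sin(1/3) + pi*(9/10 + 3*I/10)*exp(1 + 2*I)*sin(1 + 2*I)

Final answer: pi*(-9/10 - 3*I/10)*exp(1/3)*sin(1/3) + pi*(9/10 + 3*I/10)*exp(1 + 2*I)*sin(1 + 2*I)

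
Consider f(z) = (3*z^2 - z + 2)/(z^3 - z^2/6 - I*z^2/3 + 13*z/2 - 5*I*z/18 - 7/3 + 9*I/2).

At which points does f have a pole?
The singularities of f are the zeros of the denominator. Factoring,
  z^3 - z^2/6 - I*z^2/3 + 13*z/2 - 5*I*z/18 - 7/3 + 9*I/2 = (z - 1/2 + 2*I/3)*(z - 3*I)*(z + 1/3 + 2*I)
so the candidates are z = 1/2 - 2*I/3, z = 3*I, z = -1/3 - 2*I.

Check the numerator P(z) = 3*z^2 - z + 2 at each one:
  P(1/2 - 2*I/3) = 11/12 - 4*I/3 ≠ 0, so z = 1/2 - 2*I/3 is a (simple) pole.
  P(3*I) = -25 - 3*I ≠ 0, so z = 3*I is a (simple) pole.
  P(-1/3 - 2*I) = -28/3 + 6*I ≠ 0, so z = -1/3 - 2*I is a (simple) pole.

Poles of f: {-1/3 - 2*I, 3*I, 1/2 - 2*I/3}

Final answer: {-1/3 - 2*I, 3*I, 1/2 - 2*I/3}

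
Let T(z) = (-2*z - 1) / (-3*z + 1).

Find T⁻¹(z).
Set w = T(z) = (-2*z - 1) / (-3*z + 1) and solve for z:
  w*(-3*z + 1) = -2*z - 1
  w + z*(2 - 3*w) + 1 = 0
  z*(2 - 3*w) = -w - 1
  z = (w + 1)/(3*w - 2)
Renaming the variable, T⁻¹(z) = (z + 1)/(3*z - 2).
(Check: ad - bc = -5 ≠ 0, so T is invertible.)

Final answer: (z + 1)/(3*z - 2)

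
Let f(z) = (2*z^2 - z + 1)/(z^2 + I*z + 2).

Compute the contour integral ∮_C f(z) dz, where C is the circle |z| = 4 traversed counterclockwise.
By the residue theorem, ∮_C f(z) dz = 2πi · (sum of the residues of f at the poles inside |z| = 4).

The denominator factors as (z - I)*(z + 2*I), so the singularities of f are simple poles at z = I, z = -2*I.
  |I|² = 1 < 16 = 4², so this pole is inside the contour.
  |-2*I|² = 4 < 16 = 4², so this pole is inside the contour.

With P(z) = 2*z^2 - z + 1 and Q(z) = z^2 + I*z + 2, each pole is simple, so Res(f, z₀) = P(z₀)/Q'(z₀) with Q'(z) = 2*z + I.
  Res(f, I) = P(I)/Q'(I) = (-1 - I)/(3*I) = -1/3 + I/3
  Res(f, -2*I) = P(-2*I)/Q'(-2*I) = (-7 + 2*I)/(-3*I) = -2/3 - 7*I/3

Sum of residues inside C: -1 - 2*I
∮_C f(z) dz = 2πi · (-1 - 2*I) = pi*(4 - 2*I)

Final answer: pi*(4 - 2*I)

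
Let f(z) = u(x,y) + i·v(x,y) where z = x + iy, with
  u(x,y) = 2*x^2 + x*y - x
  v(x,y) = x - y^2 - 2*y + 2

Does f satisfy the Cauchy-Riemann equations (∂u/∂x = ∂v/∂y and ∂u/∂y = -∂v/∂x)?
∂u/∂x = 4*x + y - 1
∂v/∂y = -2*y - 2
∂u/∂y = x
∂v/∂x = 1
∂u/∂x ≠ ∂v/∂y and ∂u/∂y ≠ -∂v/∂x; the Cauchy-Riemann equations are not satisfied, so f is not analytic.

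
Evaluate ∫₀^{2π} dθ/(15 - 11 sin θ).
Call the integral J. The integrand is 2π-periodic and we integrate over a full period, so shifting θ does not change the value (θ → θ + π/2 turns sin θ into cos θ; θ → θ + π flips the sign of the trig term). Hence
  J = ∫₀^{2π} dθ/(15 + 11 cos θ).
Put z = e^{iθ}: then cos θ = (z + 1/z)/2, dθ = dz/(iz), and z runs once counterclockwise around |z| = 1:
  J = ∮_{|z|=1} 1/(15 + 11*(z + 1/z)/2) · dz/(iz) = (2/i) ∮_{|z|=1} dz/(11*z^2 + 30*z + 11).
The roots of 11*z^2 + 30*z + 11 are z = (-15 ± sqrt(15^2 - 11^2))/11, with sqrt(104) = 2*sqrt(26); their product is 1, so only z₊ = -15/11 + 2*sqrt(26)/11 lies inside the unit circle (z₋ = -15/11 - 2*sqrt(26)/11 lies outside).
z₊ is a simple zero of q(z) = 11*z^2 + 30*z + 11, so Res(1/q, z₊) = 1/q'(z₊) with q'(z) = 22*z + 30; and q'(z₊) = 11*(z₊ - z₋) = 4*sqrt(26).
Therefore J = (2/i) · 2πi · 1/(4*sqrt(26)) = 2*pi/(2*sqrt(26)) = sqrt(26)*pi/26

Final answer: sqrt(26)*pi/26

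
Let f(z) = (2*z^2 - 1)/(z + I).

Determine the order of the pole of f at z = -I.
Factor the denominator:
  z + I = (z + I)

The numerator P(z) = 2*z^2 - 1 has P(-I) = -3 ≠ 0, so no factor of (z + I) cancels.
Near z = -I we can therefore write f(z) = g(z)/(z + I) with g analytic at -I and g(-I) ≠ 0 (g is just the numerator).

Hence z = -I is a pole of order 1.

Final answer: 1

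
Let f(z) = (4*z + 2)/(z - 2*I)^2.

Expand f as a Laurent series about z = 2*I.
(2 + 8*I)/(z - 2*I)^2 + 4/(z - 2*I)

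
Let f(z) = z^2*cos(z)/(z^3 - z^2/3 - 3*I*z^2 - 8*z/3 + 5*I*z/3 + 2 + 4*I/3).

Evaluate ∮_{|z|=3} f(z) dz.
By the residue theorem, ∮_C f(z) dz = 2πi · (sum of the residues of f at the poles inside |z| = 3).

The denominator factors as (z - 1)*(z - 2*I)*(z + 2/3 - I), so the singularities of f are simple poles at z = 1, z = 2*I, z = -2/3 + I.
  |1|² = 1 < 9 = 3², so this pole is inside the contour.
  |2*I|² = 4 < 9 = 3², so this pole is inside the contour.
  |-2/3 + I|² = 13/9 < 9 = 3², so this pole is inside the contour.

With P(z) = z^2*cos(z) and Q(z) = z^3 - z^2/3 - 3*I*z^2 - 8*z/3 + 5*I*z/3 + 2 + 4*I/3, each pole is simple, so Res(f, z₀) = P(z₀)/Q'(z₀) with Q'(z) = 3*z^2 - 2*z/3 - 6*I*z - 8/3 + 5*I/3.
  Res(f, 1) = P(1)/Q'(1) = (cos(1))/(-1/3 - 13*I/3) = (-3/170 + 39*I/170)*cos(1)
  Res(f, 2*I) = P(2*I)/Q'(2*I) = (-4*cosh(2))/(-8/3 + I/3) = (96/65 + 12*I/65)*cosh(2)
  Res(f, -2/3 + I) = P(-2/3 + I)/Q'(-2/3 + I) = ((-5/9 - 4*I/3)*cos(2/3 - I))/(19/9 + I) = (-203/442 - 183*I/442)*cos(2/3 - I)

Sum of residues inside C: (-203/442 - 183*I/442)*cos(2/3 - I) + (-3/170 + 39*I/170)*cos(1) + (96/65 + 12*I/65)*cosh(2)
∮_C f(z) dz = 2πi · ((-203/442 - 183*I/442)*cos(2/3 - I) + (-3/170 + 39*I/170)*cos(1) + (96/65 + 12*I/65)*cosh(2)) = pi*(183/221 - 203*I/221)*cos(2/3 - I) + pi*(-39/85 - 3*I/85)*cos(1) + pi*(-24/65 + 192*I/65)*cosh(2)

Final answer: pi*(183/221 - 203*I/221)*cos(2/3 - I) + pi*(-39/85 - 3*I/85)*cos(1) + pi*(-24/65 + 192*I/65)*cosh(2)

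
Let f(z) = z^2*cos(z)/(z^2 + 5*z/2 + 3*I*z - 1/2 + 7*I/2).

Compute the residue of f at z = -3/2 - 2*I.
(-41/10 - 19*I/5)*cos(3/2 + 2*I)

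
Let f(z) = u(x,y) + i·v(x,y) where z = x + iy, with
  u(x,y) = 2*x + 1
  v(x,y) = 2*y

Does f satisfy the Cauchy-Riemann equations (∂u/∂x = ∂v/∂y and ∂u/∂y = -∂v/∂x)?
∂u/∂x = 2
∂v/∂y = 2
∂u/∂y = 0
∂v/∂x = 0
∂u/∂x = ∂v/∂y and ∂u/∂y = -∂v/∂x hold identically; f is analytic.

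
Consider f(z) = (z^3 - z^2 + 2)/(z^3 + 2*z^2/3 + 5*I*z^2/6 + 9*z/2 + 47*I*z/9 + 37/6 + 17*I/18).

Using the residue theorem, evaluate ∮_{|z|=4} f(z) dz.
pi*(5/3 - 10*I/3)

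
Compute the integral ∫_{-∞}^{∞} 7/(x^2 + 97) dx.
Let f(z) = 7/(z^2 + 97). The denominator has no real zeros and deg Q - deg P = 2 ≥ 2, so the integral of f over the upper semicircle |z| = R tends to 0 as R → ∞. Closing the contour in the upper half-plane,
  ∫_{-∞}^{∞} f(x) dx = 2πi · Σ Res(f, z_k)  over the poles with Im z_k > 0.

Zeros of the denominator: z^2 + 97 = 0 gives z = ±sqrt(97)*I.
Upper half-plane: z = sqrt(97)*I (simple).

Each pole is a simple zero of Q(z) = z^2 + 97, so Res(f, z₀) = P(z₀)/Q'(z₀) with P(z) = 7, Q'(z) = 2*z:
  Res(f, sqrt(97)*I) = (7)/(2*sqrt(97)*I) = -7*sqrt(97)*I/194

∫_{-∞}^{∞} f(x) dx = 2πi · (-7*sqrt(97)*I/194) = 7*sqrt(97)*pi/97

Final answer: 7*sqrt(97)*pi/97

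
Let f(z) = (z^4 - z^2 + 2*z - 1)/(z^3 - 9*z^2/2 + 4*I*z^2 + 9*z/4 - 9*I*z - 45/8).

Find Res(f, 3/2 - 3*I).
Write f(z) = P(z)/Q(z) with P(z) = z^4 - z^2 + 2*z - 1 and Q(z) = z^3 - 9*z^2/2 + 4*I*z^2 + 9*z/4 - 9*I*z - 45/8.
The denominator factors as Q(z) = (z - I/2)*(z - 3 + 3*I/2)*(z - 3/2 + 3*I), so z = 3/2 - 3*I is a simple zero of Q and P is analytic there; z = 3/2 - 3*I is therefore a simple pole and
  Res(f, z₀) = P(z₀)/Q'(z₀).

Q'(z) = 3*z^2 - 9*z + 8*I*z + 9/4 - 9*I, so Q'(3/2 - 3*I) = -15/2 + 3*I.
P(3/2 - 3*I) = -427/16 + 249*I/2.

Res(f, 3/2 - 3*I) = (-427/16 + 249*I/2)/(-15/2 + 3*I) = 211/24 - 157*I/12

Final answer: 211/24 - 157*I/12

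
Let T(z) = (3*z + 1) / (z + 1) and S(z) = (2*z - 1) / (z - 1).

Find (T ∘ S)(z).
(T ∘ S)(z) = T(S(z)) = ((3)*S(z) + (1))/((1)*S(z) + (1)). Multiply numerator and denominator by z - 1:
  numerator:   (3)*(2*z - 1) + (1)*(z - 1) = 7*z - 4
  denominator: (1)*(2*z - 1) + (1)*(z - 1) = 3*z - 2
(T ∘ S)(z) = (7*z - 4)/(3*z - 2)

Final answer: (7*z - 4)/(3*z - 2)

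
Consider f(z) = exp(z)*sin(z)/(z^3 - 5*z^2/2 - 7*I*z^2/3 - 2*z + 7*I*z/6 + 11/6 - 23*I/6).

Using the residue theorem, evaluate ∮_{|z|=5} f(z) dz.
By the residue theorem, ∮_C f(z) dz = 2πi · (sum of the residues of f at the poles inside |z| = 5).

The denominator factors as (z - 1/2 + 2*I/3)*(z + 1 - I)*(z - 3 - 2*I), so the singularities of f are simple poles at z = 1/2 - 2*I/3, z = -1 + I, z = 3 + 2*I.
  |1/2 - 2*I/3|² = 25/36 < 25 = 5², so this pole is inside the contour.
  |-1 + I|² = 2 < 25 = 5², so this pole is inside the contour.
  |3 + 2*I|² = 13 < 25 = 5², so this pole is inside the contour.

With P(z) = exp(z)*sin(z) and Q(z) = z^3 - 5*z^2/2 - 7*I*z^2/3 - 2*z + 7*I*z/6 + 11/6 - 23*I/6, each pole is simple, so Res(f, z₀) = P(z₀)/Q'(z₀) with Q'(z) = 3*z^2 - 5*z - 14*I*z/3 - 2 + 7*I/6.
  Res(f, 1/2 - 2*I/3) = P(1/2 - 2*I/3)/Q'(1/2 - 2*I/3) = (exp(1/2 - 2*I/3)*sin(1/2 - 2*I/3))/(-295/36 + I/6) = (-10620/87061 - 216*I/87061)*exp(1/2 - 2*I/3)*sin(1/2 - 2*I/3)
  Res(f, -1 + I) = P(-1 + I)/Q'(-1 + I) = (-exp(-1 + I)*sin(1 - I))/(23/3 - 31*I/6) = (-276/3077 - 186*I/3077)*exp(-1 + I)*sin(1 - I)
  Res(f, 3 + 2*I) = P(3 + 2*I)/Q'(3 + 2*I) = (exp(3 + 2*I)*sin(3 + 2*I))/(22/3 + 79*I/6) = (264/8177 - 474*I/8177)*exp(3 + 2*I)*sin(3 + 2*I)

Sum of residues inside C: (264/8177 - 474*I/8177)*exp(3 + 2*I)*sin(3 + 2*I) + (-276/3077 - 186*I/3077)*exp(-1 + I)*sin(1 - I) + (-10620/87061 - 216*I/87061)*exp(1/2 - 2*I/3)*sin(1/2 - 2*I/3)
∮_C f(z) dz = 2πi · ((264/8177 - 474*I/8177)*exp(3 + 2*I)*sin(3 + 2*I) + (-276/3077 - 186*I/3077)*exp(-1 + I)*sin(1 - I) + (-10620/87061 - 216*I/87061)*exp(1/2 - 2*I/3)*sin(1/2 - 2*I/3)) = pi*(372/3077 - 552*I/3077)*exp(-1 + I)*sin(1 - I) + pi*(432/87061 - 21240*I/87061)*exp(1/2 - 2*I/3)*sin(1/2 - 2*I/3) + pi*(948/8177 + 528*I/8177)*exp(3 + 2*I)*sin(3 + 2*I)

Final answer: pi*(372/3077 - 552*I/3077)*exp(-1 + I)*sin(1 - I) + pi*(432/87061 - 21240*I/87061)*exp(1/2 - 2*I/3)*sin(1/2 - 2*I/3) + pi*(948/8177 + 528*I/8177)*exp(3 + 2*I)*sin(3 + 2*I)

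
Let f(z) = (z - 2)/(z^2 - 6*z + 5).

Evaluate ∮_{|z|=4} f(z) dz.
By the residue theorem, ∮_C f(z) dz = 2πi · (sum of the residues of f at the poles inside |z| = 4).

The denominator factors as (z - 1)*(z - 5), so the singularities of f are simple poles at z = 1, z = 5.
  |1|² = 1 < 16 = 4², so this pole is inside the contour.
  |5|² = 25 > 16 = 4², so this pole is outside the contour.

With P(z) = z - 2 and Q(z) = z^2 - 6*z + 5, each pole is simple, so Res(f, z₀) = P(z₀)/Q'(z₀) with Q'(z) = 2*z - 6.
  Res(f, 1) = P(1)/Q'(1) = (-1)/(-4) = 1/4

∮_C f(z) dz = 2πi · (1/4) = I*pi/2

Final answer: I*pi/2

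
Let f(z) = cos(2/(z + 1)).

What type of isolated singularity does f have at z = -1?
essential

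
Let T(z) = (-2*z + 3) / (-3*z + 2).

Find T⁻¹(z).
Set w = T(z) = (-2*z + 3) / (-3*z + 2) and solve for z:
  w*(-3*z + 2) = -2*z + 3
  2*w + z*(2 - 3*w) - 3 = 0
  z*(2 - 3*w) = 3 - 2*w
  z = (2*w - 3)/(3*w - 2)
Renaming the variable, T⁻¹(z) = (2*z - 3)/(3*z - 2).
(Check: ad - bc = 5 ≠ 0, so T is invertible.)

Final answer: (2*z - 3)/(3*z - 2)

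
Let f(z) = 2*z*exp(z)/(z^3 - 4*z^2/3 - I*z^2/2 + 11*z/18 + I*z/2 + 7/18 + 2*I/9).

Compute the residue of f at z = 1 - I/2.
(2016/6205 + 6012*I/6205)*exp(1 - I/2)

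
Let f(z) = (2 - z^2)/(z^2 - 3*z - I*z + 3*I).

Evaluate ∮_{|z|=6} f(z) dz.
By the residue theorem, ∮_C f(z) dz = 2πi · (sum of the residues of f at the poles inside |z| = 6).

The denominator factors as (z - 3)*(z - I), so the singularities of f are simple poles at z = 3, z = I.
  |3|² = 9 < 36 = 6², so this pole is inside the contour.
  |I|² = 1 < 36 = 6², so this pole is inside the contour.

With P(z) = 2 - z^2 and Q(z) = z^2 - 3*z - I*z + 3*I, each pole is simple, so Res(f, z₀) = P(z₀)/Q'(z₀) with Q'(z) = 2*z - 3 - I.
  Res(f, 3) = P(3)/Q'(3) = (-7)/(3 - I) = -21/10 - 7*I/10
  Res(f, I) = P(I)/Q'(I) = (3)/(-3 + I) = -9/10 - 3*I/10

Sum of residues inside C: -3 - I
∮_C f(z) dz = 2πi · (-3 - I) = pi*(2 - 6*I)

Final answer: pi*(2 - 6*I)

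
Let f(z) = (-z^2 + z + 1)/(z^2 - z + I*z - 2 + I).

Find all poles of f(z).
{-1, 2 - I}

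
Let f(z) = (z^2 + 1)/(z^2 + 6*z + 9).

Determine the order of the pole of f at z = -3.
Factor the denominator:
  z^2 + 6*z + 9 = (z + 3)^2

The numerator P(z) = z^2 + 1 has P(-3) = 10 ≠ 0, so no factor of (z + 3) cancels.
Near z = -3 we can therefore write f(z) = g(z)/(z + 3)^2 with g analytic at -3 and g(-3) ≠ 0 (g is just the numerator).

Hence z = -3 is a pole of order 2.

Final answer: 2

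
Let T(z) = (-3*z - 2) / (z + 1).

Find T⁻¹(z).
Set w = T(z) = (-3*z - 2) / (z + 1) and solve for z:
  w*(z + 1) = -3*z - 2
  w + z*(w + 3) + 2 = 0
  z*(w + 3) = -w - 2
  z = (w + 2)/(-w - 3)
Renaming the variable, T⁻¹(z) = (z + 2)/(-z - 3) = (-z - 2)/(z + 3).
(Check: ad - bc = -1 ≠ 0, so T is invertible.)

Final answer: (-z - 2)/(z + 3)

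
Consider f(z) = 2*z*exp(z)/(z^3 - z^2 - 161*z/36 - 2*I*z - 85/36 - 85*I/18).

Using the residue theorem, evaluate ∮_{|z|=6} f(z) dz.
By the residue theorem, ∮_C f(z) dz = 2πi · (sum of the residues of f at the poles inside |z| = 6).

The denominator factors as (z + 1/2 + I)*(z + 3/2 - I/3)*(z - 3 - 2*I/3), so the singularities of f are simple poles at z = -1/2 - I, z = -3/2 + I/3, z = 3 + 2*I/3.
  |-1/2 - I|² = 5/4 < 36 = 6², so this pole is inside the contour.
  |-3/2 + I/3|² = 85/36 < 36 = 6², so this pole is inside the contour.
  |3 + 2*I/3|² = 85/9 < 36 = 6², so this pole is inside the contour.

With P(z) = 2*z*exp(z) and Q(z) = z^3 - z^2 - 161*z/36 - 2*I*z - 85/36 - 85*I/18, each pole is simple, so Res(f, z₀) = P(z₀)/Q'(z₀) with Q'(z) = 3*z^2 - 2*z - 161/36 - 2*I.
  Res(f, -1/2 - I) = P(-1/2 - I)/Q'(-1/2 - I) = ((-1 - 2*I)*exp(-1/2 - I))/(-103/18 + 3*I) = (-18/2705 + 936*I/2705)*exp(-1/2 - I)
  Res(f, -3/2 + I/3) = P(-3/2 + I/3)/Q'(-3/2 + I/3) = ((-3 + 2*I/3)*exp(-3/2 + I/3))/(89/18 - 17*I/3) = (-1206/3665 - 888*I/3665)*exp(-3/2 + I/3)
  Res(f, 3 + 2*I/3) = P(3 + 2*I/3)/Q'(3 + 2*I/3) = ((6 + 4*I/3)*exp(3 + 2*I/3))/(547/36 + 26*I/3) = (133128/396553 - 41136*I/396553)*exp(3 + 2*I/3)

Sum of residues inside C: (-1206/3665 - 888*I/3665)*exp(-3/2 + I/3) + (-18/2705 + 936*I/2705)*exp(-1/2 - I) + (133128/396553 - 41136*I/396553)*exp(3 + 2*I/3)
∮_C f(z) dz = 2πi · ((-1206/3665 - 888*I/3665)*exp(-3/2 + I/3) + (-18/2705 + 936*I/2705)*exp(-1/2 - I) + (133128/396553 - 41136*I/396553)*exp(3 + 2*I/3)) = pi*(1776/3665 - 2412*I/3665)*exp(-3/2 + I/3) + pi*(-1872/2705 - 36*I/2705)*exp(-1/2 - I) + pi*(82272/396553 + 266256*I/396553)*exp(3 + 2*I/3)

Final answer: pi*(1776/3665 - 2412*I/3665)*exp(-3/2 + I/3) + pi*(-1872/2705 - 36*I/2705)*exp(-1/2 - I) + pi*(82272/396553 + 266256*I/396553)*exp(3 + 2*I/3)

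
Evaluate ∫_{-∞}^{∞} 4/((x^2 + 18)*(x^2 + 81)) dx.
2*pi*(-2 + 3*sqrt(2))/567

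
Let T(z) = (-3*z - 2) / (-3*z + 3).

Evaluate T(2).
8/3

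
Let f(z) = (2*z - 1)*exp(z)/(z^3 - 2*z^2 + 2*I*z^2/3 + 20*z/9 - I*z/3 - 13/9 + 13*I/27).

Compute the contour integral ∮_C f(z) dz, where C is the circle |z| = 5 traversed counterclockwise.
By the residue theorem, ∮_C f(z) dz = 2πi · (sum of the residues of f at the poles inside |z| = 5).

The denominator factors as (z - 1 + 2*I/3)*(z - 1/3 - I)*(z - 2/3 + I), so the singularities of f are simple poles at z = 1 - 2*I/3, z = 1/3 + I, z = 2/3 - I.
  |1 - 2*I/3|² = 13/9 < 25 = 5², so this pole is inside the contour.
  |1/3 + I|² = 10/9 < 25 = 5², so this pole is inside the contour.
  |2/3 - I|² = 13/9 < 25 = 5², so this pole is inside the contour.

With P(z) = (2*z - 1)*exp(z) and Q(z) = z^3 - 2*z^2 + 2*I*z^2/3 + 20*z/9 - I*z/3 - 13/9 + 13*I/27, each pole is simple, so Res(f, z₀) = P(z₀)/Q'(z₀) with Q'(z) = 3*z^2 - 4*z + 4*I*z/3 + 20/9 - I/3.
  Res(f, 1 - 2*I/3) = P(1 - 2*I/3)/Q'(1 - 2*I/3) = ((1 - 4*I/3)*exp(1 - 2*I/3))/(7/9 - I/3) = (99/58 - 57*I/58)*exp(1 - 2*I/3)
  Res(f, 1/3 + I) = P(1/3 + I)/Q'(1/3 + I) = ((-1/3 + 2*I)*exp(1/3 + I))/(-28/9 - 17*I/9) = (-6/29 - 15*I/29)*exp(1/3 + I)
  Res(f, 2/3 - I) = P(2/3 - I)/Q'(2/3 - I) = ((1/3 - 2*I)*exp(2/3 - I))/(-7/9 + 5*I/9) = (-3/2 + 3*I/2)*exp(2/3 - I)

Sum of residues inside C: (99/58 - 57*I/58)*exp(1 - 2*I/3) + (-6/29 - 15*I/29)*exp(1/3 + I) + (-3/2 + 3*I/2)*exp(2/3 - I)
∮_C f(z) dz = 2πi · ((99/58 - 57*I/58)*exp(1 - 2*I/3) + (-6/29 - 15*I/29)*exp(1/3 + I) + (-3/2 + 3*I/2)*exp(2/3 - I)) = pi*(30/29 - 12*I/29)*exp(1/3 + I) + pi*(-3 - 3*I)*exp(2/3 - I) + pi*(57/29 + 99*I/29)*exp(1 - 2*I/3)

Final answer: pi*(30/29 - 12*I/29)*exp(1/3 + I) + pi*(-3 - 3*I)*exp(2/3 - I) + pi*(57/29 + 99*I/29)*exp(1 - 2*I/3)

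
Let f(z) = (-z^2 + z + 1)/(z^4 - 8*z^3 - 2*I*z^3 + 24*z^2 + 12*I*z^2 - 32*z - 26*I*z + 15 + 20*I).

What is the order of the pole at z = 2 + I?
Factor the denominator:
  z^4 - 8*z^3 - 2*I*z^3 + 24*z^2 + 12*I*z^2 - 32*z - 26*I*z + 15 + 20*I = (z - 2 - I)^3*(z - 2 + I)

The numerator P(z) = -z^2 + z + 1 has P(2 + I) = -3*I ≠ 0, so no factor of (z - 2 - I) cancels.
Near z = 2 + I we can therefore write f(z) = g(z)/(z - 2 - I)^3 with g analytic at 2 + I and g(2 + I) ≠ 0 (g is the numerator divided by the remaining denominator factors).

Hence z = 2 + I is a pole of order 3.

Final answer: 3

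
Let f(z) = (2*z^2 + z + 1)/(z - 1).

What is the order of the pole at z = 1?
Factor the denominator:
  z - 1 = (z - 1)

The numerator P(z) = 2*z^2 + z + 1 has P(1) = 4 ≠ 0, so no factor of (z - 1) cancels.
Near z = 1 we can therefore write f(z) = g(z)/(z - 1) with g analytic at 1 and g(1) ≠ 0 (g is just the numerator).

Hence z = 1 is a pole of order 1.

Final answer: 1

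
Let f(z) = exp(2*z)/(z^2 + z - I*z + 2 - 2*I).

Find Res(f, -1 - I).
Write f(z) = P(z)/Q(z) with P(z) = exp(2*z) and Q(z) = z^2 + z - I*z + 2 - 2*I.
The denominator factors as Q(z) = (z - 2*I)*(z + 1 + I), so z = -1 - I is a simple zero of Q and P is analytic there; z = -1 - I is therefore a simple pole and
  Res(f, z₀) = P(z₀)/Q'(z₀).

Q'(z) = 2*z + 1 - I, so Q'(-1 - I) = -1 - 3*I.
P(-1 - I) = exp(-2 - 2*I).

Res(f, -1 - I) = (exp(-2 - 2*I))/(-1 - 3*I) = (-1/10 + 3*I/10)*exp(-2 - 2*I)

Final answer: (-1/10 + 3*I/10)*exp(-2 - 2*I)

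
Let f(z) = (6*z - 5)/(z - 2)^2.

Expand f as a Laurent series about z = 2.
Put w = z - (2), i.e. z = w + 2. The denominator is w^2, so it suffices to rewrite the numerator in powers of w.

P(z) = 6*z - 5
P(w + 2) = 7 + 6*w

Dividing each term by w^2:
  f = 7/w^2 + 6/w

Substituting back w = z - 2:
  f(z) = 7/(z - 2)^2 + 6/(z - 2)

The series is finite because the numerator is a polynomial; the negative powers form the principal part, and the coefficient of 1/(z - 2) gives Res(f, 2) = 6.

Final answer: 7/(z - 2)^2 + 6/(z - 2)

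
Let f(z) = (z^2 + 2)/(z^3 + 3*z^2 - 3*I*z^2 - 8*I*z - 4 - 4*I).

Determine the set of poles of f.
The singularities of f are the zeros of the denominator. Factoring,
  z^3 + 3*z^2 - 3*I*z^2 - 8*I*z - 4 - 4*I = (z - 2*I)*(z + 2)*(z + 1 - I)
so the candidates are z = 2*I, z = -2, z = -1 + I.

Check the numerator P(z) = z^2 + 2 at each one:
  P(2*I) = -2 ≠ 0, so z = 2*I is a (simple) pole.
  P(-2) = 6 ≠ 0, so z = -2 is a (simple) pole.
  P(-1 + I) = 2 - 2*I ≠ 0, so z = -1 + I is a (simple) pole.

Poles of f: {-2, -1 + I, 2*I}

Final answer: {-2, -1 + I, 2*I}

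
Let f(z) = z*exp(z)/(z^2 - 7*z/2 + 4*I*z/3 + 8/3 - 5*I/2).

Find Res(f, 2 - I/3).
Write f(z) = P(z)/Q(z) with P(z) = z*exp(z) and Q(z) = z^2 - 7*z/2 + 4*I*z/3 + 8/3 - 5*I/2.
The denominator factors as Q(z) = (z - 3/2 + I)*(z - 2 + I/3), so z = 2 - I/3 is a simple zero of Q and P is analytic there; z = 2 - I/3 is therefore a simple pole and
  Res(f, z₀) = P(z₀)/Q'(z₀).

Q'(z) = 2*z - 7/2 + 4*I/3, so Q'(2 - I/3) = 1/2 + 2*I/3.
P(2 - I/3) = (2 - I/3)*exp(2 - I/3).

Res(f, 2 - I/3) = ((2 - I/3)*exp(2 - I/3))/(1/2 + 2*I/3) = (28/25 - 54*I/25)*exp(2 - I/3)

Final answer: (28/25 - 54*I/25)*exp(2 - I/3)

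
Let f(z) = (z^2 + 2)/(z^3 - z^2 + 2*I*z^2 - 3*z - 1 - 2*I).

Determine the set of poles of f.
{-1, -I, 2 - I}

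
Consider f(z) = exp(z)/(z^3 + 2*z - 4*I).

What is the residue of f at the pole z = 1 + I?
Write f(z) = P(z)/Q(z) with P(z) = exp(z) and Q(z) = z^3 + 2*z - 4*I.
The denominator factors as Q(z) = (z + 1 - I)*(z + 2*I)*(z - 1 - I), so z = 1 + I is a simple zero of Q and P is analytic there; z = 1 + I is therefore a simple pole and
  Res(f, z₀) = P(z₀)/Q'(z₀).

Q'(z) = 3*z^2 + 2, so Q'(1 + I) = 2 + 6*I.
P(1 + I) = exp(1 + I).

Res(f, 1 + I) = (exp(1 + I))/(2 + 6*I) = (1/20 - 3*I/20)*exp(1 + I)

Final answer: (1/20 - 3*I/20)*exp(1 + I)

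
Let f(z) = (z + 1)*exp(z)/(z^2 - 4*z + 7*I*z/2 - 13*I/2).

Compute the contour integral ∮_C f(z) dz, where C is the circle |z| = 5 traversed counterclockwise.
By the residue theorem, ∮_C f(z) dz = 2πi · (sum of the residues of f at the poles inside |z| = 5).

The denominator factors as (z - 3 + 2*I)*(z - 1 + 3*I/2), so the singularities of f are simple poles at z = 3 - 2*I, z = 1 - 3*I/2.
  |3 - 2*I|² = 13 < 25 = 5², so this pole is inside the contour.
  |1 - 3*I/2|² = 13/4 < 25 = 5², so this pole is inside the contour.

With P(z) = (z + 1)*exp(z) and Q(z) = z^2 - 4*z + 7*I*z/2 - 13*I/2, each pole is simple, so Res(f, z₀) = P(z₀)/Q'(z₀) with Q'(z) = 2*z - 4 + 7*I/2.
  Res(f, 3 - 2*I) = P(3 - 2*I)/Q'(3 - 2*I) = ((4 - 2*I)*exp(3 - 2*I))/(2 - I/2) = (36/17 - 8*I/17)*exp(3 - 2*I)
  Res(f, 1 - 3*I/2) = P(1 - 3*I/2)/Q'(1 - 3*I/2) = ((2 - 3*I/2)*exp(1 - 3*I/2))/(-2 + I/2) = (-19/17 + 8*I/17)*exp(1 - 3*I/2)

Sum of residues inside C: (36/17 - 8*I/17)*exp(3 - 2*I) + (-19/17 + 8*I/17)*exp(1 - 3*I/2)
∮_C f(z) dz = 2πi · ((36/17 - 8*I/17)*exp(3 - 2*I) + (-19/17 + 8*I/17)*exp(1 - 3*I/2)) = pi*(16/17 + 72*I/17)*exp(3 - 2*I) + pi*(-16/17 - 38*I/17)*exp(1 - 3*I/2)

Final answer: pi*(16/17 + 72*I/17)*exp(3 - 2*I) + pi*(-16/17 - 38*I/17)*exp(1 - 3*I/2)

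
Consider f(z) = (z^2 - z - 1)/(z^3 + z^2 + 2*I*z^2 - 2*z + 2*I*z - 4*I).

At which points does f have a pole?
{-2, -2*I, 1}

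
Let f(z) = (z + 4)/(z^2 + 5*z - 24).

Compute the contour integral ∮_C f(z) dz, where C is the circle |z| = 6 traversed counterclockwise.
By the residue theorem, ∮_C f(z) dz = 2πi · (sum of the residues of f at the poles inside |z| = 6).

The denominator factors as (z + 8)*(z - 3), so the singularities of f are simple poles at z = -8, z = 3.
  |-8|² = 64 > 36 = 6², so this pole is outside the contour.
  |3|² = 9 < 36 = 6², so this pole is inside the contour.

With P(z) = z + 4 and Q(z) = z^2 + 5*z - 24, each pole is simple, so Res(f, z₀) = P(z₀)/Q'(z₀) with Q'(z) = 2*z + 5.
  Res(f, 3) = P(3)/Q'(3) = (7)/(11) = 7/11

∮_C f(z) dz = 2πi · (7/11) = 14*I*pi/11

Final answer: 14*I*pi/11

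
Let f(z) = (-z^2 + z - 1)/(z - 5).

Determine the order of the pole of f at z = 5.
1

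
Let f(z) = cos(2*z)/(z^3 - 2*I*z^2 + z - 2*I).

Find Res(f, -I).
Write f(z) = P(z)/Q(z) with P(z) = cos(2*z) and Q(z) = z^3 - 2*I*z^2 + z - 2*I.
The denominator factors as Q(z) = (z - 2*I)*(z - I)*(z + I), so z = -I is a simple zero of Q and P is analytic there; z = -I is therefore a simple pole and
  Res(f, z₀) = P(z₀)/Q'(z₀).

Q'(z) = 3*z^2 - 4*I*z + 1, so Q'(-I) = -6.
P(-I) = cosh(2).

Res(f, -I) = (cosh(2))/(-6) = -cosh(2)/6

Final answer: -cosh(2)/6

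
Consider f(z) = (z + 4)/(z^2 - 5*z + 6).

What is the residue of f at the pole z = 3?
Write f(z) = P(z)/Q(z) with P(z) = z + 4 and Q(z) = z^2 - 5*z + 6.
The denominator factors as Q(z) = (z - 2)*(z - 3), so z = 3 is a simple zero of Q and P is analytic there; z = 3 is therefore a simple pole and
  Res(f, z₀) = P(z₀)/Q'(z₀).

Q'(z) = 2*z - 5, so Q'(3) = 1.
P(3) = 7.

Res(f, 3) = (7)/(1) = 7

Final answer: 7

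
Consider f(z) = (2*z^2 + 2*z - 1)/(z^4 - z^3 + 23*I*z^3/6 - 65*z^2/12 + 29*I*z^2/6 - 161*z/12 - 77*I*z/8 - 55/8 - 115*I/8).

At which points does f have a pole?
The singularities of f are the zeros of the denominator. Factoring,
  z^4 - z^3 + 23*I*z^3/6 - 65*z^2/12 + 29*I*z^2/6 - 161*z/12 - 77*I*z/8 - 55/8 - 115*I/8 = (z + 1 + I/3)*(z - 3/2 + 3*I)*(z + 3/2 - I)*(z - 2 + 3*I/2)
so the candidates are z = -1 - I/3, z = 3/2 - 3*I, z = -3/2 + I, z = 2 - 3*I/2.

Check the numerator P(z) = 2*z^2 + 2*z - 1 at each one:
  P(-1 - I/3) = -11/9 + 2*I/3 ≠ 0, so z = -1 - I/3 is a (simple) pole.
  P(3/2 - 3*I) = -23/2 - 24*I ≠ 0, so z = 3/2 - 3*I is a (simple) pole.
  P(-3/2 + I) = -3/2 - 4*I ≠ 0, so z = -3/2 + I is a (simple) pole.
  P(2 - 3*I/2) = 13/2 - 15*I ≠ 0, so z = 2 - 3*I/2 is a (simple) pole.

Poles of f: {-3/2 + I, -1 - I/3, 3/2 - 3*I, 2 - 3*I/2}

Final answer: {-3/2 + I, -1 - I/3, 3/2 - 3*I, 2 - 3*I/2}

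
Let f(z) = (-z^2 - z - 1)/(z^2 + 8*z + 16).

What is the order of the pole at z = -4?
Factor the denominator:
  z^2 + 8*z + 16 = (z + 4)^2

The numerator P(z) = -z^2 - z - 1 has P(-4) = -13 ≠ 0, so no factor of (z + 4) cancels.
Near z = -4 we can therefore write f(z) = g(z)/(z + 4)^2 with g analytic at -4 and g(-4) ≠ 0 (g is just the numerator).

Hence z = -4 is a pole of order 2.

Final answer: 2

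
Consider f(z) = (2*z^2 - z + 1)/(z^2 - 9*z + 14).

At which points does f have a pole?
{2, 7}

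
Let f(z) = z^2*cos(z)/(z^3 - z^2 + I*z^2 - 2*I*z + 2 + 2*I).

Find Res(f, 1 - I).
Write f(z) = P(z)/Q(z) with P(z) = z^2*cos(z) and Q(z) = z^3 - z^2 + I*z^2 - 2*I*z + 2 + 2*I.
The denominator factors as Q(z) = (z + 1 + I)*(z - 1 - I)*(z - 1 + I), so z = 1 - I is a simple zero of Q and P is analytic there; z = 1 - I is therefore a simple pole and
  Res(f, z₀) = P(z₀)/Q'(z₀).

Q'(z) = 3*z^2 - 2*z + 2*I*z - 2*I, so Q'(1 - I) = -4*I.
P(1 - I) = -2*I*cos(1 - I).

Res(f, 1 - I) = (-2*I*cos(1 - I))/(-4*I) = cos(1 - I)/2

Final answer: cos(1 - I)/2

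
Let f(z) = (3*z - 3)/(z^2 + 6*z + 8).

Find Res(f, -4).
Write f(z) = P(z)/Q(z) with P(z) = 3*z - 3 and Q(z) = z^2 + 6*z + 8.
The denominator factors as Q(z) = (z + 4)*(z + 2), so z = -4 is a simple zero of Q and P is analytic there; z = -4 is therefore a simple pole and
  Res(f, z₀) = P(z₀)/Q'(z₀).

Q'(z) = 2*z + 6, so Q'(-4) = -2.
P(-4) = -15.

Res(f, -4) = (-15)/(-2) = 15/2

Final answer: 15/2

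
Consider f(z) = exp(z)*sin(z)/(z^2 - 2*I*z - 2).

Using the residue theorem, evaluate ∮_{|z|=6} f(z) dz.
I*pi*exp(1 + I)*sin(1 + I) + I*pi*exp(-1 + I)*sin(1 - I)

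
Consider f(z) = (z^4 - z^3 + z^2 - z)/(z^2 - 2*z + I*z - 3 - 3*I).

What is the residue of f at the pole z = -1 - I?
Write f(z) = P(z)/Q(z) with P(z) = z^4 - z^3 + z^2 - z and Q(z) = z^2 - 2*z + I*z - 3 - 3*I.
The denominator factors as Q(z) = (z - 3)*(z + 1 + I), so z = -1 - I is a simple zero of Q and P is analytic there; z = -1 - I is therefore a simple pole and
  Res(f, z₀) = P(z₀)/Q'(z₀).

Q'(z) = 2*z - 2 + I, so Q'(-1 - I) = -4 - I.
P(-1 - I) = -5 + 5*I.

Res(f, -1 - I) = (-5 + 5*I)/(-4 - I) = 15/17 - 25*I/17

Final answer: 15/17 - 25*I/17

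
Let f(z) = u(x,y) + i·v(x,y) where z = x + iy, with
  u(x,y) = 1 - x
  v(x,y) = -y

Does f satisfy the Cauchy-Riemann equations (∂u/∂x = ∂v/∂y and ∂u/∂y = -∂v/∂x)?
∂u/∂x = -1
∂v/∂y = -1
∂u/∂y = 0
∂v/∂x = 0
∂u/∂x = ∂v/∂y and ∂u/∂y = -∂v/∂x hold identically; f is analytic.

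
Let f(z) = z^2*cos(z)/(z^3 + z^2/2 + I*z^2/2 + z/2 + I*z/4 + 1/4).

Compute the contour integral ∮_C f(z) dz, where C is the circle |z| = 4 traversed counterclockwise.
pi*(-1/3 + I/3)*cosh(1/2) + pi*(-1/5 + 3*I/5)*cos(1/2) + pi*(8/15 + 16*I/15)*cosh(1)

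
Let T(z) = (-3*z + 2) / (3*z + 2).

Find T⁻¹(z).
Set w = T(z) = (-3*z + 2) / (3*z + 2) and solve for z:
  w*(3*z + 2) = -3*z + 2
  2*w + z*(3*w + 3) - 2 = 0
  z*(3*w + 3) = 2 - 2*w
  z = (2*w - 2)/(-3*w - 3)
Renaming the variable, T⁻¹(z) = (2*z - 2)/(-3*z - 3) = (-2*z + 2)/(3*z + 3).
(Check: ad - bc = -12 ≠ 0, so T is invertible.)

Final answer: (-2*z + 2)/(3*z + 3)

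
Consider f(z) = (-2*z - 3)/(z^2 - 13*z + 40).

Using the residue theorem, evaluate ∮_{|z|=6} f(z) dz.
By the residue theorem, ∮_C f(z) dz = 2πi · (sum of the residues of f at the poles inside |z| = 6).

The denominator factors as (z - 8)*(z - 5), so the singularities of f are simple poles at z = 8, z = 5.
  |8|² = 64 > 36 = 6², so this pole is outside the contour.
  |5|² = 25 < 36 = 6², so this pole is inside the contour.

With P(z) = -2*z - 3 and Q(z) = z^2 - 13*z + 40, each pole is simple, so Res(f, z₀) = P(z₀)/Q'(z₀) with Q'(z) = 2*z - 13.
  Res(f, 5) = P(5)/Q'(5) = (-13)/(-3) = 13/3

∮_C f(z) dz = 2πi · (13/3) = 26*I*pi/3

Final answer: 26*I*pi/3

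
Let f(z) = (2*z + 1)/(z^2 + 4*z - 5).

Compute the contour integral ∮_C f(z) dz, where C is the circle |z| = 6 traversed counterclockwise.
4*I*pi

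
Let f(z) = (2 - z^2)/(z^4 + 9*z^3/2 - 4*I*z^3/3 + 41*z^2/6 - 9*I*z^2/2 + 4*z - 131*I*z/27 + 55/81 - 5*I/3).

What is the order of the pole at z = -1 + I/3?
Factor the denominator:
  z^4 + 9*z^3/2 - 4*I*z^3/3 + 41*z^2/6 - 9*I*z^2/2 + 4*z - 131*I*z/27 + 55/81 - 5*I/3 = (z + 1 - I/3)^3*(z + 3/2 - I/3)

The numerator P(z) = 2 - z^2 has P(-1 + I/3) = 10/9 + 2*I/3 ≠ 0, so no factor of (z + 1 - I/3) cancels.
Near z = -1 + I/3 we can therefore write f(z) = g(z)/(z + 1 - I/3)^3 with g analytic at -1 + I/3 and g(-1 + I/3) ≠ 0 (g is the numerator divided by the remaining denominator factors).

Hence z = -1 + I/3 is a pole of order 3.

Final answer: 3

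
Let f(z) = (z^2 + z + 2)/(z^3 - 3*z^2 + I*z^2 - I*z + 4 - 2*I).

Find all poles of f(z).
The singularities of f are the zeros of the denominator. Factoring,
  z^3 - 3*z^2 + I*z^2 - I*z + 4 - 2*I = (z + 1)*(z - 2 + I)*(z - 2)
so the candidates are z = -1, z = 2 - I, z = 2.

Check the numerator P(z) = z^2 + z + 2 at each one:
  P(-1) = 2 ≠ 0, so z = -1 is a (simple) pole.
  P(2 - I) = 7 - 5*I ≠ 0, so z = 2 - I is a (simple) pole.
  P(2) = 8 ≠ 0, so z = 2 is a (simple) pole.

Poles of f: {-1, 2 - I, 2}

Final answer: {-1, 2 - I, 2}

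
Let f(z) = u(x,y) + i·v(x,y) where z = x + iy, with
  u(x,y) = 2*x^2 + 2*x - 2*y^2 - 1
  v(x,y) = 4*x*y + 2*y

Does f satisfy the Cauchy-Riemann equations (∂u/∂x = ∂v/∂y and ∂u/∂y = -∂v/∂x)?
∂u/∂x = 4*x + 2
∂v/∂y = 4*x + 2
∂u/∂y = -4*y
∂v/∂x = 4*y
∂u/∂x = ∂v/∂y and ∂u/∂y = -∂v/∂x hold identically; f is analytic.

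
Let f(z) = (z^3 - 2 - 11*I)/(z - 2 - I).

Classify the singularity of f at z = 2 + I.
The numerator vanishes at z = 2 + I ((2 + I)^3 = 2 + 11*I), so it is divisible by z - 2 - I:
  z^3 - 2 - 11*I = (z - 2 - I)*(z^2 + 2*z + I*z + 3 + 4*I)
Hence for z ≠ 2 + I, f(z) = z^2 + 2*z + I*z + 3 + 4*I, a polynomial, and lim_{z→2 + I} f(z) = 9 + 12*I is finite.
So the singularity is removable.

Final answer: removable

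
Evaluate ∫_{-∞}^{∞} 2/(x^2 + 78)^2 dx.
Let f(z) = 2/(z^2 + 78)^2. The denominator has no real zeros and deg Q - deg P = 4 ≥ 2, so the integral of f over the upper semicircle |z| = R tends to 0 as R → ∞. Closing the contour in the upper half-plane,
  ∫_{-∞}^{∞} f(x) dx = 2πi · Σ Res(f, z_k)  over the poles with Im z_k > 0.

Zeros of the denominator: z^2 + 78 = 0 gives z = ±sqrt(78)*I.
Upper half-plane: z = sqrt(78)*I (a pole of order 2).

Write f(z) = g(z)/(z - sqrt(78)*I)^2 with g(z) = 2/(z + sqrt(78)*I)^2. For a double pole, Res(f, z₀) = g'(z₀):
  g'(z) = -4/(z + sqrt(78)*I)^3
  Res(f, sqrt(78)*I) = g'(sqrt(78)*I) = -sqrt(78)*I/12168

∫_{-∞}^{∞} f(x) dx = 2πi · (-sqrt(78)*I/12168) = sqrt(78)*pi/6084

Final answer: sqrt(78)*pi/6084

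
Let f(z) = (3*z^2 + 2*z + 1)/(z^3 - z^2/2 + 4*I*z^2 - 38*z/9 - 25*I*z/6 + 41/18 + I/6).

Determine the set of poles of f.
The singularities of f are the zeros of the denominator. Factoring,
  z^3 - z^2/2 + 4*I*z^2 - 38*z/9 - 25*I*z/6 + 41/18 + I/6 = (z + 1 + 3*I)*(z - 1/2 + I/3)*(z - 1 + 2*I/3)
so the candidates are z = -1 - 3*I, z = 1/2 - I/3, z = 1 - 2*I/3.

Check the numerator P(z) = 3*z^2 + 2*z + 1 at each one:
  P(-1 - 3*I) = -25 + 12*I ≠ 0, so z = -1 - 3*I is a (simple) pole.
  P(1/2 - I/3) = 29/12 - 5*I/3 ≠ 0, so z = 1/2 - I/3 is a (simple) pole.
  P(1 - 2*I/3) = 14/3 - 16*I/3 ≠ 0, so z = 1 - 2*I/3 is a (simple) pole.

Poles of f: {-1 - 3*I, 1/2 - I/3, 1 - 2*I/3}

Final answer: {-1 - 3*I, 1/2 - I/3, 1 - 2*I/3}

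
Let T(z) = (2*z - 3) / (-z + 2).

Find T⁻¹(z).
Set w = T(z) = (2*z - 3) / (-z + 2) and solve for z:
  w*(-z + 2) = 2*z - 3
  2*w + z*(-w - 2) + 3 = 0
  z*(-w - 2) = -2*w - 3
  z = (2*w + 3)/(w + 2)
Renaming the variable, T⁻¹(z) = (2*z + 3)/(z + 2).
(Check: ad - bc = 1 ≠ 0, so T is invertible.)

Final answer: (2*z + 3)/(z + 2)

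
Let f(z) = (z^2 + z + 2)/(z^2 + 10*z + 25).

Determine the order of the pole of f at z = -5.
Factor the denominator:
  z^2 + 10*z + 25 = (z + 5)^2

The numerator P(z) = z^2 + z + 2 has P(-5) = 22 ≠ 0, so no factor of (z + 5) cancels.
Near z = -5 we can therefore write f(z) = g(z)/(z + 5)^2 with g analytic at -5 and g(-5) ≠ 0 (g is just the numerator).

Hence z = -5 is a pole of order 2.

Final answer: 2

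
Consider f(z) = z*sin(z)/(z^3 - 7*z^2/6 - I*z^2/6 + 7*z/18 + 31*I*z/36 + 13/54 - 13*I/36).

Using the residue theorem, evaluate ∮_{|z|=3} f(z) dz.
By the residue theorem, ∮_C f(z) dz = 2πi · (sum of the residues of f at the poles inside |z| = 3).

The denominator factors as (z - 1 + 2*I/3)*(z + 1/3 - I/2)*(z - 1/2 - I/3), so the singularities of f are simple poles at z = 1 - 2*I/3, z = -1/3 + I/2, z = 1/2 + I/3.
  |1 - 2*I/3|² = 13/9 < 9 = 3², so this pole is inside the contour.
  |-1/3 + I/2|² = 13/36 < 9 = 3², so this pole is inside the contour.
  |1/2 + I/3|² = 13/36 < 9 = 3², so this pole is inside the contour.

With P(z) = z*sin(z) and Q(z) = z^3 - 7*z^2/6 - I*z^2/6 + 7*z/18 + 31*I*z/36 + 13/54 - 13*I/36, each pole is simple, so Res(f, z₀) = P(z₀)/Q'(z₀) with Q'(z) = 3*z^2 - 7*z/3 - I*z/3 + 7/18 + 31*I/36.
  Res(f, 1 - 2*I/3) = P(1 - 2*I/3)/Q'(1 - 2*I/3) = ((1 - 2*I/3)*sin(1 - 2*I/3))/(-1/2 - 23*I/12) = (112/565 + 324*I/565)*sin(1 - 2*I/3)
  Res(f, -1/3 + I/2) = P(-1/3 + I/2)/Q'(-1/3 + I/2) = ((1/3 - I/2)*sin(1/3 - I/2))/(11/12 - 43*I/36) = (45/113 - 3*I/113)*sin(1/3 - I/2)
  Res(f, 1/2 + I/3) = P(1/2 + I/3)/Q'(1/2 + I/3) = ((1/2 + I/3)*sin(1/2 + I/3))/(-1/4 + 11*I/12) = (1/5 - 3*I/5)*sin(1/2 + I/3)

Sum of residues inside C: (1/5 - 3*I/5)*sin(1/2 + I/3) + (45/113 - 3*I/113)*sin(1/3 - I/2) + (112/565 + 324*I/565)*sin(1 - 2*I/3)
∮_C f(z) dz = 2πi · ((1/5 - 3*I/5)*sin(1/2 + I/3) + (45/113 - 3*I/113)*sin(1/3 - I/2) + (112/565 + 324*I/565)*sin(1 - 2*I/3)) = pi*(6/113 + 90*I/113)*sin(1/3 - I/2) + pi*(6/5 + 2*I/5)*sin(1/2 + I/3) + pi*(-648/565 + 224*I/565)*sin(1 - 2*I/3)

Final answer: pi*(6/113 + 90*I/113)*sin(1/3 - I/2) + pi*(6/5 + 2*I/5)*sin(1/2 + I/3) + pi*(-648/565 + 224*I/565)*sin(1 - 2*I/3)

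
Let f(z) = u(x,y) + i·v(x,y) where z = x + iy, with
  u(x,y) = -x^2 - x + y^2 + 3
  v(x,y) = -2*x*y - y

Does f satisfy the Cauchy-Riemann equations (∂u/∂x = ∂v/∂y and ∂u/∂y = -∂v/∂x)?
∂u/∂x = -2*x - 1
∂v/∂y = -2*x - 1
∂u/∂y = 2*y
∂v/∂x = -2*y
∂u/∂x = ∂v/∂y and ∂u/∂y = -∂v/∂x hold identically; f is analytic.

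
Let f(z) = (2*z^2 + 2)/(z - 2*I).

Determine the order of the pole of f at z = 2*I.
1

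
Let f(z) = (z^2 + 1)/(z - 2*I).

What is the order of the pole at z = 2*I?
1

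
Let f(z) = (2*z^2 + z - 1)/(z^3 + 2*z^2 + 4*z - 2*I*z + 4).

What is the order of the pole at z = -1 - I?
Factor the denominator:
  z^3 + 2*z^2 + 4*z - 2*I*z + 4 = (z + 1 + I)^2*(z - 2*I)

The numerator P(z) = 2*z^2 + z - 1 has P(-1 - I) = -2 + 3*I ≠ 0, so no factor of (z + 1 + I) cancels.
Near z = -1 - I we can therefore write f(z) = g(z)/(z + 1 + I)^2 with g analytic at -1 - I and g(-1 - I) ≠ 0 (g is the numerator divided by the remaining denominator factors).

Hence z = -1 - I is a pole of order 2.

Final answer: 2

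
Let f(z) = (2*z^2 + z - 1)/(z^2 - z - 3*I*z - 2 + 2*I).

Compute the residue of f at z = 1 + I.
Write f(z) = P(z)/Q(z) with P(z) = 2*z^2 + z - 1 and Q(z) = z^2 - z - 3*I*z - 2 + 2*I.
The denominator factors as Q(z) = (z - 2*I)*(z - 1 - I), so z = 1 + I is a simple zero of Q and P is analytic there; z = 1 + I is therefore a simple pole and
  Res(f, z₀) = P(z₀)/Q'(z₀).

Q'(z) = 2*z - 1 - 3*I, so Q'(1 + I) = 1 - I.
P(1 + I) = 5*I.

Res(f, 1 + I) = (5*I)/(1 - I) = -5/2 + 5*I/2

Final answer: -5/2 + 5*I/2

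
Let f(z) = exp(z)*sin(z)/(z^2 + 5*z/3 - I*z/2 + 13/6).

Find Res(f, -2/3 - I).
(-12/229 - 90*I/229)*exp(-2/3 - I)*sin(2/3 + I)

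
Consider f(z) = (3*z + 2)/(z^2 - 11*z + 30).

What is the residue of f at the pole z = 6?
Write f(z) = P(z)/Q(z) with P(z) = 3*z + 2 and Q(z) = z^2 - 11*z + 30.
The denominator factors as Q(z) = (z - 6)*(z - 5), so z = 6 is a simple zero of Q and P is analytic there; z = 6 is therefore a simple pole and
  Res(f, z₀) = P(z₀)/Q'(z₀).

Q'(z) = 2*z - 11, so Q'(6) = 1.
P(6) = 20.

Res(f, 6) = (20)/(1) = 20

Final answer: 20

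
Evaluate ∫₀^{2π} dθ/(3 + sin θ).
Call the integral J. The integrand is 2π-periodic and we integrate over a full period, so shifting θ does not change the value (θ → θ + π/2 turns sin θ into cos θ). Hence
  J = ∫₀^{2π} dθ/(3 + cos θ).
Put z = e^{iθ}: then cos θ = (z + 1/z)/2, dθ = dz/(iz), and z runs once counterclockwise around |z| = 1:
  J = ∮_{|z|=1} 1/(3 + (z + 1/z)/2) · dz/(iz) = (2/i) ∮_{|z|=1} dz/(z^2 + 6*z + 1).
The roots of z^2 + 6*z + 1 are z = (-3 ± sqrt(3^2 - 1^2)), with sqrt(8) = 2*sqrt(2); their product is 1, so only z₊ = -3 + 2*sqrt(2) lies inside the unit circle (z₋ = -3 - 2*sqrt(2) lies outside).
z₊ is a simple zero of q(z) = z^2 + 6*z + 1, so Res(1/q, z₊) = 1/q'(z₊) with q'(z) = 2*z + 6; and q'(z₊) = (z₊ - z₋) = 4*sqrt(2).
Therefore J = (2/i) · 2πi · 1/(4*sqrt(2)) = 2*pi/(2*sqrt(2)) = sqrt(2)*pi/2

Final answer: sqrt(2)*pi/2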